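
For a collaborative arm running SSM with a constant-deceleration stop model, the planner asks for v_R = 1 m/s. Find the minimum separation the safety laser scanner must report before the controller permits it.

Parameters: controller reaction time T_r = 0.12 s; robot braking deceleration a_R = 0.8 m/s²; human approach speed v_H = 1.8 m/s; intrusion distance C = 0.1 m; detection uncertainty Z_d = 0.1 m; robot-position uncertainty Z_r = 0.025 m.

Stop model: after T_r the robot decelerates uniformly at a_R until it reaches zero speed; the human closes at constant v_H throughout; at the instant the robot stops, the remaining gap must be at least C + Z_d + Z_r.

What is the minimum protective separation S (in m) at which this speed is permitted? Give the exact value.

braking lasts T_s = 1/(4/5) = 1.2500 s
robot in T_r: 1.0000·0.1200 = 0.1200 m
braking distance = 1.0000²/(2·0.8000) = 0.6250 m
human over T_r+T_s: 1.8000·(0.1200+1.2500) = 2.4660 m
residual clearance needed = 0.1000+0.1000+0.0250 = 0.2250 m
S_min ≈ 0.1200+0.6250+2.4660+0.2250  ⇒  S_min = 859/250 m

S_min = 859/250 m = 3.4360 m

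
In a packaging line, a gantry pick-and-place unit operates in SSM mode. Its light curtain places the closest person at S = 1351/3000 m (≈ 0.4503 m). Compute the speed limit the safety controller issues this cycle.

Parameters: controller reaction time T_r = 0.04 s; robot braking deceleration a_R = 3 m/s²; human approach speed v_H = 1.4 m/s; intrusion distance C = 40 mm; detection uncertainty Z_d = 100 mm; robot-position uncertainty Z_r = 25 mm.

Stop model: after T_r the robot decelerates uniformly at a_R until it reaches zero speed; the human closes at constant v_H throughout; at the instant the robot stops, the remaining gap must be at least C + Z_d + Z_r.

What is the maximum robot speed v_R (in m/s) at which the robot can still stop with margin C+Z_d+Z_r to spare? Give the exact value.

quadratic (1/6)·v² + (38/75)·v + (-86/375) = 0
  disc = (38/75)² − 4·(1/6)·(-86/375) = 256/625 ; √disc = 16/25
  v_R = (−(38/75) + 16/25) / (2·(1/6)) = 2/5 m/s
check:
T_s = v_R/a_R = (2/5)/3 = 0.1333 s
robot in T_r: 0.4000·0.0400 = 0.0160 m
robot under decel: 0.4000²/(2·3.0000) = 0.0267 m
human closes 1.4000·0.1733 = 0.2427 m
margins: 0.0400+0.1000+0.0250 = 0.1650 m
sum ≈ 0.0160+0.0267+0.2427+0.1650 ≈ 0.4503 m = S ✓

v_R_max = 2/5 m/s = 0.4000 m/s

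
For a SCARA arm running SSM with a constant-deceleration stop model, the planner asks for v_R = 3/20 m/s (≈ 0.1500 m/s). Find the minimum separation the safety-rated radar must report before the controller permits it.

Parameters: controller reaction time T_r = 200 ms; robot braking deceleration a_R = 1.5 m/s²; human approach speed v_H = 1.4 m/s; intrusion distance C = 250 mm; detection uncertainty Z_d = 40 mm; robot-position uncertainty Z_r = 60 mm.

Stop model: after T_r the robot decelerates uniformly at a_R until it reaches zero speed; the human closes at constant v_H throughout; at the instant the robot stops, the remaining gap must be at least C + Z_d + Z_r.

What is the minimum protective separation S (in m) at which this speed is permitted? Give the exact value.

braking lasts T_s = (3/20)/(3/2) = 0.1000 s
robot in T_r: 0.1500·0.2000 = 0.0300 m
braking distance = 0.1500²/(2·1.5000) = 0.0075 m
person approaches 1.4000·(0.2000+0.1000) = 0.4200 m
C+Z_d+Z_r = 0.2500+0.0400+0.0600 = 0.3500 m
S_min ≈ 0.0300+0.0075+0.4200+0.3500  ⇒  S_min = 323/400 m

S_min = 323/400 m = 0.8075 m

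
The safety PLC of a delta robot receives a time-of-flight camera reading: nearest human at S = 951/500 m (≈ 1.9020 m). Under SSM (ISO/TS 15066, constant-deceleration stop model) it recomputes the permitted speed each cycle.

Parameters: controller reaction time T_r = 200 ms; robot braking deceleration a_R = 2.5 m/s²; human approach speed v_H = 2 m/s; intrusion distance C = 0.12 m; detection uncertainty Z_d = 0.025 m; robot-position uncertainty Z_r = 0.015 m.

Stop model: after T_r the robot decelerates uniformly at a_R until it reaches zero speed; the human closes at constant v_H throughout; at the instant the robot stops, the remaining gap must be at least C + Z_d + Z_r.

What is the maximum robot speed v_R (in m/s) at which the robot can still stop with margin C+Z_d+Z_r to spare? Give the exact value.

collect terms ⇒ (1/5)·v_R² + (1)·v_R + (-671/500) = 0
  disc = (1)² − 4·(1/5)·(-671/500) = 1296/625 ; √disc = 36/25
  v_R = (−(1) + 36/25) / (2·(1/5)) = 11/10 m/s
check:
T_s = v_R/a_R = (11/10)/(5/2) = 0.4400 s
robot covers v_R·T_r = 1.1000·0.2000 = 0.2200 m before braking
robot under decel: 1.1000²/(2·2.5000) = 0.2420 m
human over T_r+T_s: 2.0000·(0.2000+0.4400) = 1.2800 m
margins: 0.1200+0.0250+0.0150 = 0.1600 m
sum ≈ 0.2200+0.2420+1.2800+0.1600 ≈ 1.9020 m = S ✓

v_R_max = 11/10 m/s = 1.1000 m/s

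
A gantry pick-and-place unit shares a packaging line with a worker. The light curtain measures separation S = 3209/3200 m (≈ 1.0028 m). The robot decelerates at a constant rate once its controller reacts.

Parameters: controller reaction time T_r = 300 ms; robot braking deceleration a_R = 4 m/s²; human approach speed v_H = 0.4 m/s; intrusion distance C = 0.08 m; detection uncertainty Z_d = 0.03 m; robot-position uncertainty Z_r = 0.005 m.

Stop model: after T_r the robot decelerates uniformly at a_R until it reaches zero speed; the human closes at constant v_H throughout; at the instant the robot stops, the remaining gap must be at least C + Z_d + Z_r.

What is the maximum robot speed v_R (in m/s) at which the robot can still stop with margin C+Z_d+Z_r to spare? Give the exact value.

v_R_max = 27/20 m/s = 1.3500 m/s

collect terms ⇒ (1/8)·v_R² + (2/5)·v_R + (-2457/3200) = 0
  disc = (2/5)² − 4·(1/8)·(-2457/3200) = 3481/6400 ; √disc = 59/80
  v_R = (−(2/5) + 59/80) / (2·(1/8)) = 27/20 m/s
check:
T_s = v_R/a_R = (27/20)/4 = 0.3375 s
reaction-phase robot travel = 1.3500·0.3000 = 0.4050 m
braking distance = 1.3500²/(2·4.0000) = 0.2278 m
human closes 0.4000·0.6375 = 0.2550 m
residual clearance needed = 0.0800+0.0300+0.0050 = 0.1150 m
sum ≈ 0.4050+0.2278+0.2550+0.1150 ≈ 1.0028 m = S ✓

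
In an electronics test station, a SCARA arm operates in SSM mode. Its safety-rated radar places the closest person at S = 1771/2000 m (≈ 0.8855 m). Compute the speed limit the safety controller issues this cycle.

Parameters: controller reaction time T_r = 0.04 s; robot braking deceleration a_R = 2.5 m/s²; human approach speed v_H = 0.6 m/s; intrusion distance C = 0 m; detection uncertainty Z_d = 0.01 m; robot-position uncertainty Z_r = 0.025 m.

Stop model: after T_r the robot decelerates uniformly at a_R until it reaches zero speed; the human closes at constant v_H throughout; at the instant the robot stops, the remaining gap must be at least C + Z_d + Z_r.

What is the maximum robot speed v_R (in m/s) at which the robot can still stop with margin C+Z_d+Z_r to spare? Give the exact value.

v_R_max = 29/20 m/s = 1.4500 m/s

at the boundary: (1/5)·v² + (7/25)·v + (-1653/2000) = 0
  disc = (7/25)² − 4·(1/5)·(-1653/2000) = 1849/2500 ; √disc = 43/50
  v_R = (−(7/25) + 43/50) / (2·(1/5)) = 29/20 m/s
check:
braking lasts T_s = (29/20)/(5/2) = 0.5800 s
reaction-phase robot travel = 1.4500·0.0400 = 0.0580 m
robot under decel: 1.4500²/(2·2.5000) = 0.4205 m
person approaches 0.6000·(0.0400+0.5800) = 0.3720 m
margins: 0.0000+0.0100+0.0250 = 0.0350 m
sum ≈ 0.0580+0.4205+0.3720+0.0350 ≈ 0.8855 m = S ✓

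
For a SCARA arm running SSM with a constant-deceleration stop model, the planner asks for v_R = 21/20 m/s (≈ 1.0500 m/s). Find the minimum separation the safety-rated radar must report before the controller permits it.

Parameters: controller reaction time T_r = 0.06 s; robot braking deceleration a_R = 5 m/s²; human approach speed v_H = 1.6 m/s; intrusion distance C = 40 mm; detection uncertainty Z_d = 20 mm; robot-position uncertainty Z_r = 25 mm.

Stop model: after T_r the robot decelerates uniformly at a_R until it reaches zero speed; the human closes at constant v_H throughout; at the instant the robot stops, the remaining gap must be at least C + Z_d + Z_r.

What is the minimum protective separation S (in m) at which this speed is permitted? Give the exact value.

T_s = v_R/a_R = (21/20)/5 = 0.2100 s
robot in T_r: 1.0500·0.0600 = 0.0630 m
robot covers 1.0500·0.2100 − ½·5.0000·0.2100² = 0.1103 m while stopping
human over T_r+T_s: 1.6000·(0.0600+0.2100) = 0.4320 m
C+Z_d+Z_r = 0.0400+0.0200+0.0250 = 0.0850 m
S_min ≈ 0.0630+0.1103+0.4320+0.0850  ⇒  S_min = 2761/4000 m

S_min = 2761/4000 m = 0.6903 m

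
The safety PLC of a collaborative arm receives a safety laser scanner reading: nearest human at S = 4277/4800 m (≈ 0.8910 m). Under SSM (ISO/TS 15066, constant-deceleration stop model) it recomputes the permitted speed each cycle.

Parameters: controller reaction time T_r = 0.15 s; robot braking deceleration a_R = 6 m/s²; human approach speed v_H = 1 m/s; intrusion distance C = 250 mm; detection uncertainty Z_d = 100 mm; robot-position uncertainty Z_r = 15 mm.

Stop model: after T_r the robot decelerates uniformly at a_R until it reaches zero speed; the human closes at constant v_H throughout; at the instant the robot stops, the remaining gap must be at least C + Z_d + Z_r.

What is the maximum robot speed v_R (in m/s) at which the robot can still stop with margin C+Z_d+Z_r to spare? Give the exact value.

v_R_max = 19/20 m/s = 0.9500 m/s

collect terms ⇒ (1/12)·v_R² + (19/60)·v_R + (-361/960) = 0
  disc = (19/60)² − 4·(1/12)·(-361/960) = 361/1600 ; √disc = 19/40
  v_R = (−(19/60) + 19/40) / (2·(1/12)) = 19/20 m/s
check:
T_s = v_R/a_R = (19/20)/6 = 0.1583 s
reaction-phase robot travel = 0.9500·0.1500 = 0.1425 m
robot under decel: 0.9500²/(2·6.0000) = 0.0752 m
human over T_r+T_s: 1.0000·(0.1500+0.1583) = 0.3083 m
residual clearance needed = 0.2500+0.1000+0.0150 = 0.3650 m
sum ≈ 0.1425+0.0752+0.3083+0.3650 ≈ 0.8910 m = S ✓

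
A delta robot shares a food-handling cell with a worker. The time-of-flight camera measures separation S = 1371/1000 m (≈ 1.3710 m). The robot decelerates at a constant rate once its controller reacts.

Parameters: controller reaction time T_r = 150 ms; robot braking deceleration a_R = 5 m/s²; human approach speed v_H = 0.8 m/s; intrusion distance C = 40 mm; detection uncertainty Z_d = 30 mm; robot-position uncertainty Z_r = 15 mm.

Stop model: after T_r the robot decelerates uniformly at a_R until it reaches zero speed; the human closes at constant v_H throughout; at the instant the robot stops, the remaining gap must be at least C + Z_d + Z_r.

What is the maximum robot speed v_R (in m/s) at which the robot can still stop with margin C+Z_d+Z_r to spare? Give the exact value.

quadratic (1/10)·v² + (31/100)·v + (-583/500) = 0
  disc = (31/100)² − 4·(1/10)·(-583/500) = 9/16 ; √disc = 3/4
  v_R = (−(31/100) + 3/4) / (2·(1/10)) = 11/5 m/s
check:
stop time T_s = (11/5)/5 = 0.4400 s
robot in T_r: 2.2000·0.1500 = 0.3300 m
robot under decel: 2.2000²/(2·5.0000) = 0.4840 m
person approaches 0.8000·(0.1500+0.4400) = 0.4720 m
residual clearance needed = 0.0400+0.0300+0.0150 = 0.0850 m
sum ≈ 0.3300+0.4840+0.4720+0.0850 ≈ 1.3710 m = S ✓

v_R_max = 11/5 m/s = 2.2000 m/s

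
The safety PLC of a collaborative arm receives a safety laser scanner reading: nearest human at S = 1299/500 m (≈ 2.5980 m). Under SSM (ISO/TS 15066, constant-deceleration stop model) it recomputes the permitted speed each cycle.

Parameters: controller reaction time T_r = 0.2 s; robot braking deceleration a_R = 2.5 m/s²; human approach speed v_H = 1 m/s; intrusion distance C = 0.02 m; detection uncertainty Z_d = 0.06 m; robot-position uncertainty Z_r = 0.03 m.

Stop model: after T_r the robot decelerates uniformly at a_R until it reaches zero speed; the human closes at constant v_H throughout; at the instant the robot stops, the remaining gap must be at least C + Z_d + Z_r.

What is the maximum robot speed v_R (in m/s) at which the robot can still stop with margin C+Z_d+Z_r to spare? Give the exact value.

collect terms ⇒ (1/5)·v_R² + (3/5)·v_R + (-286/125) = 0
  disc = (3/5)² − 4·(1/5)·(-286/125) = 1369/625 ; √disc = 37/25
  v_R = (−(3/5) + 37/25) / (2·(1/5)) = 11/5 m/s
check:
T_s = v_R/a_R = (11/5)/(5/2) = 0.8800 s
robot covers v_R·T_r = 2.2000·0.2000 = 0.4400 m before braking
robot covers 2.2000·0.8800 − ½·2.5000·0.8800² = 0.9680 m while stopping
human over T_r+T_s: 1.0000·(0.2000+0.8800) = 1.0800 m
residual clearance needed = 0.0200+0.0600+0.0300 = 0.1100 m
sum ≈ 0.4400+0.9680+1.0800+0.1100 ≈ 2.5980 m = S ✓

v_R_max = 11/5 m/s = 2.2000 m/s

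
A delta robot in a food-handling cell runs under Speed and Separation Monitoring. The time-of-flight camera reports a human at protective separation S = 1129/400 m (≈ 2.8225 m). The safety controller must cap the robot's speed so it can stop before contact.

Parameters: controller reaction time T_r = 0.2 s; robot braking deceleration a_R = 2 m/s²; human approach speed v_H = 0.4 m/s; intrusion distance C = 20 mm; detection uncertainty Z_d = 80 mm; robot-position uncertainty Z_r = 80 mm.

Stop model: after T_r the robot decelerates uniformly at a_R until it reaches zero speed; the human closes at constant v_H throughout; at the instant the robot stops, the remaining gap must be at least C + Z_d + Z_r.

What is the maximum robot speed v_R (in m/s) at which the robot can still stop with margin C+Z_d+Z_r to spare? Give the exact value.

v_R_max = 5/2 m/s = 2.5000 m/s

quadratic (1/4)·v² + (2/5)·v + (-41/16) = 0
  disc = (2/5)² − 4·(1/4)·(-41/16) = 1089/400 ; √disc = 33/20
  v_R = (−(2/5) + 33/20) / (2·(1/4)) = 5/2 m/s
check:
stop time T_s = (5/2)/2 = 1.2500 s
robot covers v_R·T_r = 2.5000·0.2000 = 0.5000 m before braking
robot under decel: 2.5000²/(2·2.0000) = 1.5625 m
human closes 0.4000·1.4500 = 0.5800 m
residual clearance needed = 0.0200+0.0800+0.0800 = 0.1800 m
sum ≈ 0.5000+1.5625+0.5800+0.1800 ≈ 2.8225 m = S ✓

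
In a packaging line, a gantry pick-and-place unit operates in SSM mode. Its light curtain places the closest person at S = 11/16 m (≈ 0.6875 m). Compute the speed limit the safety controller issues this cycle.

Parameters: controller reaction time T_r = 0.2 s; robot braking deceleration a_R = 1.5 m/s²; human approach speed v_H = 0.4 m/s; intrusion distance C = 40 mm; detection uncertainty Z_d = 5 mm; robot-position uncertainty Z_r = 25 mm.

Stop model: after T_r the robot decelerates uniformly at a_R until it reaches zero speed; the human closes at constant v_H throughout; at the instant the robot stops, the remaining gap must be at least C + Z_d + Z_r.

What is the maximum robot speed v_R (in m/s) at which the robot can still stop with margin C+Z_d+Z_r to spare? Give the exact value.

v_R_max = 3/4 m/s = 0.7500 m/s

collect terms ⇒ (1/3)·v_R² + (7/15)·v_R + (-43/80) = 0
  disc = (7/15)² − 4·(1/3)·(-43/80) = 841/900 ; √disc = 29/30
  v_R = (−(7/15) + 29/30) / (2·(1/3)) = 3/4 m/s
check:
stop time T_s = (3/4)/(3/2) = 0.5000 s
robot covers v_R·T_r = 0.7500·0.2000 = 0.1500 m before braking
robot under decel: 0.7500²/(2·1.5000) = 0.1875 m
human over T_r+T_s: 0.4000·(0.2000+0.5000) = 0.2800 m
residual clearance needed = 0.0400+0.0050+0.0250 = 0.0700 m
sum ≈ 0.1500+0.1875+0.2800+0.0700 ≈ 0.6875 m = S ✓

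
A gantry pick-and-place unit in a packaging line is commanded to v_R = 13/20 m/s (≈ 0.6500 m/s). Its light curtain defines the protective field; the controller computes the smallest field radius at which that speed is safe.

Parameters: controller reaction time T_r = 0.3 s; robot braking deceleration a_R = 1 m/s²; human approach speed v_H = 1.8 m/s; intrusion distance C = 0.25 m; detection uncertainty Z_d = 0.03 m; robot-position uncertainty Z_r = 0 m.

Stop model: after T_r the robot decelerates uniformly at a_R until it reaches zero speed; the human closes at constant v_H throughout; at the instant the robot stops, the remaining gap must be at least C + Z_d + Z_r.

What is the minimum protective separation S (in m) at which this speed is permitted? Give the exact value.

stop time T_s = (13/20)/1 = 0.6500 s
reaction-phase robot travel = 0.6500·0.3000 = 0.1950 m
robot covers 0.6500·0.6500 − ½·1.0000·0.6500² = 0.2112 m while stopping
person approaches 1.8000·(0.3000+0.6500) = 1.7100 m
margins: 0.2500+0.0300+0.0000 = 0.2800 m
S_min ≈ 0.1950+0.2112+1.7100+0.2800  ⇒  S_min = 1917/800 m

S_min = 1917/800 m = 2.3963 m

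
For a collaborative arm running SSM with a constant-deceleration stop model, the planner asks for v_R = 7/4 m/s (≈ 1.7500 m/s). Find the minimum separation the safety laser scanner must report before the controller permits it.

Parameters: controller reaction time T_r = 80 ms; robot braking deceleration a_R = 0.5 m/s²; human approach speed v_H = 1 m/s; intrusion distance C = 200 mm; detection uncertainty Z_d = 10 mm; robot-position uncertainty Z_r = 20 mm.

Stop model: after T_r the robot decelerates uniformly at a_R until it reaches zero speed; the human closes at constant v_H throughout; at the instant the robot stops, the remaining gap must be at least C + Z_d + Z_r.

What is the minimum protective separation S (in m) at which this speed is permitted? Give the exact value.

stop time T_s = (7/4)/(1/2) = 3.5000 s
robot covers v_R·T_r = 1.7500·0.0800 = 0.1400 m before braking
robot under decel: 1.7500²/(2·0.5000) = 3.0625 m
human closes 1.0000·3.5800 = 3.5800 m
margins: 0.2000+0.0100+0.0200 = 0.2300 m
S_min ≈ 0.1400+3.0625+3.5800+0.2300  ⇒  S_min = 561/80 m

S_min = 561/80 m = 7.0125 m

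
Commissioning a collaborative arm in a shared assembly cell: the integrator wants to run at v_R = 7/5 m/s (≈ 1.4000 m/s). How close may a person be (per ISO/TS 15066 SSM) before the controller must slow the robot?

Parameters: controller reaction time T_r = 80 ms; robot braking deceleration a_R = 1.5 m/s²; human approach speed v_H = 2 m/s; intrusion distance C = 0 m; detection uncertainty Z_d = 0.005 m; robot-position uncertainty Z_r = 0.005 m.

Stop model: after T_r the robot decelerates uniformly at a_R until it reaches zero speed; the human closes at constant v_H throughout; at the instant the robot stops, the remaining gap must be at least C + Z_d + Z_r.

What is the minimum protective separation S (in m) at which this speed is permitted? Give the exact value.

T_s = v_R/a_R = (7/5)/(3/2) = 0.9333 s
robot covers v_R·T_r = 1.4000·0.0800 = 0.1120 m before braking
robot under decel: 1.4000²/(2·1.5000) = 0.6533 m
human closes 2.0000·1.0133 = 2.0267 m
residual clearance needed = 0.0000+0.0050+0.0050 = 0.0100 m
S_min ≈ 0.1120+0.6533+2.0267+0.0100  ⇒  S_min = 1401/500 m

S_min = 1401/500 m = 2.8020 m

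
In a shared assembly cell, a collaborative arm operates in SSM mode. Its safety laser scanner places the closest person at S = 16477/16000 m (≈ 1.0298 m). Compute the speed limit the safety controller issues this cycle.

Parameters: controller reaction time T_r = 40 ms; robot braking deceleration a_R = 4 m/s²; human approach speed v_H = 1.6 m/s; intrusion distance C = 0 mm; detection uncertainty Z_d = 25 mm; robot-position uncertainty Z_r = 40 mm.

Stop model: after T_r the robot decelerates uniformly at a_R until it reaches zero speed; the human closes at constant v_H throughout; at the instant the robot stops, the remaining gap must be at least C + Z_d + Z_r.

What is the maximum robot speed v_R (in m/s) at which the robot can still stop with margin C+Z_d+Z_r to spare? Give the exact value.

collect terms ⇒ (1/8)·v_R² + (11/25)·v_R + (-14413/16000) = 0
  disc = (11/25)² − 4·(1/8)·(-14413/16000) = 103041/160000 ; √disc = 321/400
  v_R = (−(11/25) + 321/400) / (2·(1/8)) = 29/20 m/s
check:
stop time T_s = (29/20)/4 = 0.3625 s
reaction-phase robot travel = 1.4500·0.0400 = 0.0580 m
robot under decel: 1.4500²/(2·4.0000) = 0.2628 m
human over T_r+T_s: 1.6000·(0.0400+0.3625) = 0.6440 m
residual clearance needed = 0.0000+0.0250+0.0400 = 0.0650 m
sum ≈ 0.0580+0.2628+0.6440+0.0650 ≈ 1.0298 m = S ✓

v_R_max = 29/20 m/s = 1.4500 m/s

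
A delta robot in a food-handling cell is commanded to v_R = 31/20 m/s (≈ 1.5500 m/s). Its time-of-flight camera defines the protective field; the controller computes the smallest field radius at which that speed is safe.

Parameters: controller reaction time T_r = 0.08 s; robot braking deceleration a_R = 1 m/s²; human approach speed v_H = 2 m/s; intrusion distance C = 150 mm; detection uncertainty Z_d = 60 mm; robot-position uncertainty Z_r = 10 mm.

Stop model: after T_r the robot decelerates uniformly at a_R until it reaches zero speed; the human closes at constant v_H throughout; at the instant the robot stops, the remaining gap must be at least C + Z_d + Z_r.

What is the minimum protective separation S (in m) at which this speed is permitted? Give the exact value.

S_min = 19221/4000 m = 4.8053 m

T_s = v_R/a_R = (31/20)/1 = 1.5500 s
robot covers v_R·T_r = 1.5500·0.0800 = 0.1240 m before braking
robot covers 1.5500·1.5500 − ½·1.0000·1.5500² = 1.2012 m while stopping
human closes 2.0000·1.6300 = 3.2600 m
C+Z_d+Z_r = 0.1500+0.0600+0.0100 = 0.2200 m
S_min ≈ 0.1240+1.2012+3.2600+0.2200  ⇒  S_min = 19221/4000 m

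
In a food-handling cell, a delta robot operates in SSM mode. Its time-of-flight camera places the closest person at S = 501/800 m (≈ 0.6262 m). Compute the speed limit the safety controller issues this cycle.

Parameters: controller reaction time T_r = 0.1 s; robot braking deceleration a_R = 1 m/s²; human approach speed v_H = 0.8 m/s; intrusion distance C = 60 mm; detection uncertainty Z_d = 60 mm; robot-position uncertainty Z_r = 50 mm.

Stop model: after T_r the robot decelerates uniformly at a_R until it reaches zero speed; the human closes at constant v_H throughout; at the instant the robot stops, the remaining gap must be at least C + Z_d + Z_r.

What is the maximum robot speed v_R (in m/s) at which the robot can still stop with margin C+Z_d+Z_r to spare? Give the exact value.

v_R_max = 7/20 m/s = 0.3500 m/s

collect terms ⇒ (1/2)·v_R² + (9/10)·v_R + (-301/800) = 0
  disc = (9/10)² − 4·(1/2)·(-301/800) = 25/16 ; √disc = 5/4
  v_R = (−(9/10) + 5/4) / (2·(1/2)) = 7/20 m/s
check:
braking lasts T_s = (7/20)/1 = 0.3500 s
robot covers v_R·T_r = 0.3500·0.1000 = 0.0350 m before braking
robot covers 0.3500·0.3500 − ½·1.0000·0.3500² = 0.0612 m while stopping
human closes 0.8000·0.4500 = 0.3600 m
margins: 0.0600+0.0600+0.0500 = 0.1700 m
sum ≈ 0.0350+0.0612+0.3600+0.1700 ≈ 0.6262 m = S ✓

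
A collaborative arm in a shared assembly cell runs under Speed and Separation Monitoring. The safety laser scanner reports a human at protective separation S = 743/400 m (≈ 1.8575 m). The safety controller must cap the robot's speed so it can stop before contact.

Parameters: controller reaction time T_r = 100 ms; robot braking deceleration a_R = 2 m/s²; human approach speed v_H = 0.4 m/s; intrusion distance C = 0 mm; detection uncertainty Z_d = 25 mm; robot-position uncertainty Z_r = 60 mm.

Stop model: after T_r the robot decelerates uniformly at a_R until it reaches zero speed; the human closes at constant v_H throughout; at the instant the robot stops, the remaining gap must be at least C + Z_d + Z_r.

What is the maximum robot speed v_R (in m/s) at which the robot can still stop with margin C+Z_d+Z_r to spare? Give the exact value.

v_R_max = 21/10 m/s = 2.1000 m/s

collect terms ⇒ (1/4)·v_R² + (3/10)·v_R + (-693/400) = 0
  disc = (3/10)² − 4·(1/4)·(-693/400) = 729/400 ; √disc = 27/20
  v_R = (−(3/10) + 27/20) / (2·(1/4)) = 21/10 m/s
check:
stop time T_s = (21/10)/2 = 1.0500 s
reaction-phase robot travel = 2.1000·0.1000 = 0.2100 m
braking distance = 2.1000²/(2·2.0000) = 1.1025 m
human closes 0.4000·1.1500 = 0.4600 m
margins: 0.0000+0.0250+0.0600 = 0.0850 m
sum ≈ 0.2100+1.1025+0.4600+0.0850 ≈ 1.8575 m = S ✓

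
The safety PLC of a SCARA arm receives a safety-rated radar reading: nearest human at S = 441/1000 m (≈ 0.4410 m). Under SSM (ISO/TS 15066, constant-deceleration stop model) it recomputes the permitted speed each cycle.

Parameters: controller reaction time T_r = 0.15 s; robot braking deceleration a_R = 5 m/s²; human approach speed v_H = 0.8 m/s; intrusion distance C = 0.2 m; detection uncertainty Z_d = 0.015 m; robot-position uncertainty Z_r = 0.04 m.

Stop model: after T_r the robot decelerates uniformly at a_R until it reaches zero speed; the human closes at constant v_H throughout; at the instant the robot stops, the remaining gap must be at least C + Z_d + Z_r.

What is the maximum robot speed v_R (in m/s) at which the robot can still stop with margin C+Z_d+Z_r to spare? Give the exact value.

v_R_max = 1/5 m/s = 0.2000 m/s

at the boundary: (1/10)·v² + (31/100)·v + (-33/500) = 0
  disc = (31/100)² − 4·(1/10)·(-33/500) = 49/400 ; √disc = 7/20
  v_R = (−(31/100) + 7/20) / (2·(1/10)) = 1/5 m/s
check:
T_s = v_R/a_R = (1/5)/5 = 0.0400 s
reaction-phase robot travel = 0.2000·0.1500 = 0.0300 m
robot covers 0.2000·0.0400 − ½·5.0000·0.0400² = 0.0040 m while stopping
human over T_r+T_s: 0.8000·(0.1500+0.0400) = 0.1520 m
residual clearance needed = 0.2000+0.0150+0.0400 = 0.2550 m
sum ≈ 0.0300+0.0040+0.1520+0.2550 ≈ 0.4410 m = S ✓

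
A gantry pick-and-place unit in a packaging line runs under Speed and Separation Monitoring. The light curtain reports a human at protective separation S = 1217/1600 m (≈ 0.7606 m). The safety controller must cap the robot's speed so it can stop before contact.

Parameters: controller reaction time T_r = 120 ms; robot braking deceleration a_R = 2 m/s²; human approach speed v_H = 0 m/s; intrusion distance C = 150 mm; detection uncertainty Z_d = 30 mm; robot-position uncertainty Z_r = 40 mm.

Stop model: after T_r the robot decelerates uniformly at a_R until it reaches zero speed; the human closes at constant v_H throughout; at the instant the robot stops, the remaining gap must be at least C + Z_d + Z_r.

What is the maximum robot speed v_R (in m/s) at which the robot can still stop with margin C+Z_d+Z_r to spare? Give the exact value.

v_R_max = 5/4 m/s = 1.2500 m/s

quadratic (1/4)·v² + (3/25)·v + (-173/320) = 0
  disc = (3/25)² − 4·(1/4)·(-173/320) = 22201/40000 ; √disc = 149/200
  v_R = (−(3/25) + 149/200) / (2·(1/4)) = 5/4 m/s
check:
braking lasts T_s = (5/4)/2 = 0.6250 s
reaction-phase robot travel = 1.2500·0.1200 = 0.1500 m
braking distance = 1.2500²/(2·2.0000) = 0.3906 m
human closes 0.0000·0.7450 = 0.0000 m
residual clearance needed = 0.1500+0.0300+0.0400 = 0.2200 m
sum ≈ 0.1500+0.3906+0.0000+0.2200 ≈ 0.7606 m = S ✓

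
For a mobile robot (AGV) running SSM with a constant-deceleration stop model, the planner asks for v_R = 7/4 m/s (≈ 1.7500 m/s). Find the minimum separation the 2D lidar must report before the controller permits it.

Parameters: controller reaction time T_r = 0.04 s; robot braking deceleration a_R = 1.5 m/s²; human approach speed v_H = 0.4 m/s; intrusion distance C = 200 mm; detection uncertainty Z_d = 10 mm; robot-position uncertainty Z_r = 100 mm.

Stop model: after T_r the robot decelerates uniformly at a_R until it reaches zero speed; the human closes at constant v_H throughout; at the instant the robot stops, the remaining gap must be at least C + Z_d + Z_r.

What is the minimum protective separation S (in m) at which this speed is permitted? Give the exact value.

S_min = 3767/2000 m = 1.8835 m

T_s = v_R/a_R = (7/4)/(3/2) = 1.1667 s
reaction-phase robot travel = 1.7500·0.0400 = 0.0700 m
robot under decel: 1.7500²/(2·1.5000) = 1.0208 m
human over T_r+T_s: 0.4000·(0.0400+1.1667) = 0.4827 m
residual clearance needed = 0.2000+0.0100+0.1000 = 0.3100 m
S_min ≈ 0.0700+1.0208+0.4827+0.3100  ⇒  S_min = 3767/2000 m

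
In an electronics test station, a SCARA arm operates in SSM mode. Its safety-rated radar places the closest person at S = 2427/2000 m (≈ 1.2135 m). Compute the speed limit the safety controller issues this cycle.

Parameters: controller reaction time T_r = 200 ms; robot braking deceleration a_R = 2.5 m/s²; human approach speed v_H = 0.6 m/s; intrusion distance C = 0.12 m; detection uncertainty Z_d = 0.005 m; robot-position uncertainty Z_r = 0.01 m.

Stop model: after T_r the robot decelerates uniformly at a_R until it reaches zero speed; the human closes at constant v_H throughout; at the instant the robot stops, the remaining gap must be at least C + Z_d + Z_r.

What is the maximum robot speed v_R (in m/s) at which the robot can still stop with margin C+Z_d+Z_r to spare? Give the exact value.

v_R_max = 27/20 m/s = 1.3500 m/s

at the boundary: (1/5)·v² + (11/25)·v + (-1917/2000) = 0
  disc = (11/25)² − 4·(1/5)·(-1917/2000) = 2401/2500 ; √disc = 49/50
  v_R = (−(11/25) + 49/50) / (2·(1/5)) = 27/20 m/s
check:
T_s = v_R/a_R = (27/20)/(5/2) = 0.5400 s
robot in T_r: 1.3500·0.2000 = 0.2700 m
braking distance = 1.3500²/(2·2.5000) = 0.3645 m
person approaches 0.6000·(0.2000+0.5400) = 0.4440 m
margins: 0.1200+0.0050+0.0100 = 0.1350 m
sum ≈ 0.2700+0.3645+0.4440+0.1350 ≈ 1.2135 m = S ✓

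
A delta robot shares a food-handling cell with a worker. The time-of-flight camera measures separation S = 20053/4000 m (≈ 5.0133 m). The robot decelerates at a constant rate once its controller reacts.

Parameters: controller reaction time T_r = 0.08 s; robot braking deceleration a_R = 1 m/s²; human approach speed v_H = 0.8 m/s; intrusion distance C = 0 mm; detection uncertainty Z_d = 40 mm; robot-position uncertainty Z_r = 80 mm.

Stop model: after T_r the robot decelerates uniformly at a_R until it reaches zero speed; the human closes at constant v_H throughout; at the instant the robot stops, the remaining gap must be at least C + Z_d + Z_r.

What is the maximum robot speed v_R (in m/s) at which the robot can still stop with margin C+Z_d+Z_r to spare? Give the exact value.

at the boundary: (1/2)·v² + (22/25)·v + (-19317/4000) = 0
  disc = (22/25)² − 4·(1/2)·(-19317/4000) = 104329/10000 ; √disc = 323/100
  v_R = (−(22/25) + 323/100) / (2·(1/2)) = 47/20 m/s
check:
braking lasts T_s = (47/20)/1 = 2.3500 s
robot in T_r: 2.3500·0.0800 = 0.1880 m
robot under decel: 2.3500²/(2·1.0000) = 2.7612 m
human closes 0.8000·2.4300 = 1.9440 m
margins: 0.0000+0.0400+0.0800 = 0.1200 m
sum ≈ 0.1880+2.7612+1.9440+0.1200 ≈ 5.0133 m = S ✓

v_R_max = 47/20 m/s = 2.3500 m/s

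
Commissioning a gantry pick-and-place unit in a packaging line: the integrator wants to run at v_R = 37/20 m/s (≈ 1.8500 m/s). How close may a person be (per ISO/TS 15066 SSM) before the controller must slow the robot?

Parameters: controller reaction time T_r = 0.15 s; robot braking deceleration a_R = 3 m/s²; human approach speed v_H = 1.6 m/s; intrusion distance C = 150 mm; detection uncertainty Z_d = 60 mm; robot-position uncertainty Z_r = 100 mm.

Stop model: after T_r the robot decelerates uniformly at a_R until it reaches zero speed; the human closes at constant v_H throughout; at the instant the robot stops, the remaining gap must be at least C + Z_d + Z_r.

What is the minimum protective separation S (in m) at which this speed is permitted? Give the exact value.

braking lasts T_s = (37/20)/3 = 0.6167 s
robot in T_r: 1.8500·0.1500 = 0.2775 m
robot under decel: 1.8500²/(2·3.0000) = 0.5704 m
person approaches 1.6000·(0.1500+0.6167) = 1.2267 m
C+Z_d+Z_r = 0.1500+0.0600+0.1000 = 0.3100 m
S_min ≈ 0.2775+0.5704+1.2267+0.3100  ⇒  S_min = 5723/2400 m

S_min = 5723/2400 m = 2.3846 m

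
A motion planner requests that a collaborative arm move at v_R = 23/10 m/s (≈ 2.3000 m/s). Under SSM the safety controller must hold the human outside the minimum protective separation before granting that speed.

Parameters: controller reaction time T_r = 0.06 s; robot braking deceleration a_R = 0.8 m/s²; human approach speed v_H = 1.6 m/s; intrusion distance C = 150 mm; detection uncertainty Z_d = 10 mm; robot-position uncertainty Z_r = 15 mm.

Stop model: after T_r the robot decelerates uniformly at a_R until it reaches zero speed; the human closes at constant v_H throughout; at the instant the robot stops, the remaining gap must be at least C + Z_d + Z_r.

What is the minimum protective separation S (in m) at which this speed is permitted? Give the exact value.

T_s = v_R/a_R = (23/10)/(4/5) = 2.8750 s
reaction-phase robot travel = 2.3000·0.0600 = 0.1380 m
robot covers 2.3000·2.8750 − ½·0.8000·2.8750² = 3.3062 m while stopping
human closes 1.6000·2.9350 = 4.6960 m
residual clearance needed = 0.1500+0.0100+0.0150 = 0.1750 m
S_min ≈ 0.1380+3.3062+4.6960+0.1750  ⇒  S_min = 33261/4000 m

S_min = 33261/4000 m = 8.3153 m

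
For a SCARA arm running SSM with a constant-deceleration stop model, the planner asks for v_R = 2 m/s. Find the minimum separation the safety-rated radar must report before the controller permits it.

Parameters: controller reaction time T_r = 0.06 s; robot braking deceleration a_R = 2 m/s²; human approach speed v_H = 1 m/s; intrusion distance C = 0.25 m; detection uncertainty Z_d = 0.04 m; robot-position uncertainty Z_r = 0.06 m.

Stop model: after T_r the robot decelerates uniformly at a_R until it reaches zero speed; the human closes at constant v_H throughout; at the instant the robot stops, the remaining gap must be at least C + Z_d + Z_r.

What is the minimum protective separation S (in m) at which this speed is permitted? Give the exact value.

S_min = 253/100 m = 2.5300 m

braking lasts T_s = 2/2 = 1.0000 s
reaction-phase robot travel = 2.0000·0.0600 = 0.1200 m
braking distance = 2.0000²/(2·2.0000) = 1.0000 m
human over T_r+T_s: 1.0000·(0.0600+1.0000) = 1.0600 m
C+Z_d+Z_r = 0.2500+0.0400+0.0600 = 0.3500 m
S_min ≈ 0.1200+1.0000+1.0600+0.3500  ⇒  S_min = 253/100 m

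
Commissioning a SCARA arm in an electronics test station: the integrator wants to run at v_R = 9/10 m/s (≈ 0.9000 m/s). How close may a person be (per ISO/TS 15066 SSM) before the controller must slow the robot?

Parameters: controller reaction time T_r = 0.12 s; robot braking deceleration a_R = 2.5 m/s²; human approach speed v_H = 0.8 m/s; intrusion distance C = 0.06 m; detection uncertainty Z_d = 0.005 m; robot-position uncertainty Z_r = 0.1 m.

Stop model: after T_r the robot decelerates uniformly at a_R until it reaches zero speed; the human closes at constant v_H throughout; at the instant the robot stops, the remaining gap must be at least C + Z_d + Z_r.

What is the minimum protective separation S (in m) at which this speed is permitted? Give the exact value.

S_min = 819/1000 m = 0.8190 m

stop time T_s = (9/10)/(5/2) = 0.3600 s
robot in T_r: 0.9000·0.1200 = 0.1080 m
robot under decel: 0.9000²/(2·2.5000) = 0.1620 m
person approaches 0.8000·(0.1200+0.3600) = 0.3840 m
residual clearance needed = 0.0600+0.0050+0.1000 = 0.1650 m
S_min ≈ 0.1080+0.1620+0.3840+0.1650  ⇒  S_min = 819/1000 m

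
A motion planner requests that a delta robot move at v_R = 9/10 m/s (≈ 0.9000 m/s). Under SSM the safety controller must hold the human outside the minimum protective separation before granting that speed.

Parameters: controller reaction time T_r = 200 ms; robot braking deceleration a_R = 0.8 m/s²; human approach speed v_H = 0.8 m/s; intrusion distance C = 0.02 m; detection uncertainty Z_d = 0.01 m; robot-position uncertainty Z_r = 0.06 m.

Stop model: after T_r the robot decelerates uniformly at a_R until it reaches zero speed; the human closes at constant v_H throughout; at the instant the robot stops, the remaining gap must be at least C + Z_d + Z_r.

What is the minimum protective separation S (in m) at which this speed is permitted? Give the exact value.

S_min = 1469/800 m = 1.8362 m

T_s = v_R/a_R = (9/10)/(4/5) = 1.1250 s
robot covers v_R·T_r = 0.9000·0.2000 = 0.1800 m before braking
robot covers 0.9000·1.1250 − ½·0.8000·1.1250² = 0.5062 m while stopping
human over T_r+T_s: 0.8000·(0.2000+1.1250) = 1.0600 m
C+Z_d+Z_r = 0.0200+0.0100+0.0600 = 0.0900 m
S_min ≈ 0.1800+0.5062+1.0600+0.0900  ⇒  S_min = 1469/800 m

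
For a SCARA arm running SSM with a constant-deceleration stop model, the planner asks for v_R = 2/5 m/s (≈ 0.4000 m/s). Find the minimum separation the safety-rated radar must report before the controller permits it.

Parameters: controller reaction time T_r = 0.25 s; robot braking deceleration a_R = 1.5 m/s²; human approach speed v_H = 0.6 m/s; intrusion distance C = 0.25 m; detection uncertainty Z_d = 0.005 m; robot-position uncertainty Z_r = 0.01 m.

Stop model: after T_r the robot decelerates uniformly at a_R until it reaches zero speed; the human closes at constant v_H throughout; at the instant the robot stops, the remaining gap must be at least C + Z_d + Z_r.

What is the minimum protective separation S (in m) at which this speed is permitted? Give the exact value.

T_s = v_R/a_R = (2/5)/(3/2) = 0.2667 s
robot in T_r: 0.4000·0.2500 = 0.1000 m
braking distance = 0.4000²/(2·1.5000) = 0.0533 m
human over T_r+T_s: 0.6000·(0.2500+0.2667) = 0.3100 m
residual clearance needed = 0.2500+0.0050+0.0100 = 0.2650 m
S_min ≈ 0.1000+0.0533+0.3100+0.2650  ⇒  S_min = 437/600 m

S_min = 437/600 m = 0.7283 m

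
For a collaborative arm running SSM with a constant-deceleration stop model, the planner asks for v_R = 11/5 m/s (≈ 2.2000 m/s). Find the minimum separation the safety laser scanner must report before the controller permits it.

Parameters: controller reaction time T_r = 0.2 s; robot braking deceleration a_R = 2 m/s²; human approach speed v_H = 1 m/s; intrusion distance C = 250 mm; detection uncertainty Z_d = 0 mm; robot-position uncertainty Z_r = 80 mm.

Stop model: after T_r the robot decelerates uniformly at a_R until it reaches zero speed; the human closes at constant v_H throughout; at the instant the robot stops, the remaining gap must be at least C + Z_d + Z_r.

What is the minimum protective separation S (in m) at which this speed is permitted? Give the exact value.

S_min = 82/25 m = 3.2800 m

stop time T_s = (11/5)/2 = 1.1000 s
reaction-phase robot travel = 2.2000·0.2000 = 0.4400 m
robot under decel: 2.2000²/(2·2.0000) = 1.2100 m
person approaches 1.0000·(0.2000+1.1000) = 1.3000 m
C+Z_d+Z_r = 0.2500+0.0000+0.0800 = 0.3300 m
S_min ≈ 0.4400+1.2100+1.3000+0.3300  ⇒  S_min = 82/25 m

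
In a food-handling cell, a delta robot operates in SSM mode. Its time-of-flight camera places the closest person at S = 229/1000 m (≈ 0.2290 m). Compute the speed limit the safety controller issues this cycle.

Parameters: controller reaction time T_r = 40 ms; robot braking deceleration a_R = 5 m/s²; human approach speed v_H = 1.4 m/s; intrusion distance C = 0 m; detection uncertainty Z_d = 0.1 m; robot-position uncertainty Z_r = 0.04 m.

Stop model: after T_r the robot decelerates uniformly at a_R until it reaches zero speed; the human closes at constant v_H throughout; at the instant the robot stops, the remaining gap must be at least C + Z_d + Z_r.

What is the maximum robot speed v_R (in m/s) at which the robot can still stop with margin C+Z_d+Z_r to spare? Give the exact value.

at the boundary: (1/10)·v² + (8/25)·v + (-33/1000) = 0
  disc = (8/25)² − 4·(1/10)·(-33/1000) = 289/2500 ; √disc = 17/50
  v_R = (−(8/25) + 17/50) / (2·(1/10)) = 1/10 m/s
check:
braking lasts T_s = (1/10)/5 = 0.0200 s
robot in T_r: 0.1000·0.0400 = 0.0040 m
robot under decel: 0.1000²/(2·5.0000) = 0.0010 m
person approaches 1.4000·(0.0400+0.0200) = 0.0840 m
C+Z_d+Z_r = 0.0000+0.1000+0.0400 = 0.1400 m
sum ≈ 0.0040+0.0010+0.0840+0.1400 ≈ 0.2290 m = S ✓

v_R_max = 1/10 m/s = 0.1000 m/s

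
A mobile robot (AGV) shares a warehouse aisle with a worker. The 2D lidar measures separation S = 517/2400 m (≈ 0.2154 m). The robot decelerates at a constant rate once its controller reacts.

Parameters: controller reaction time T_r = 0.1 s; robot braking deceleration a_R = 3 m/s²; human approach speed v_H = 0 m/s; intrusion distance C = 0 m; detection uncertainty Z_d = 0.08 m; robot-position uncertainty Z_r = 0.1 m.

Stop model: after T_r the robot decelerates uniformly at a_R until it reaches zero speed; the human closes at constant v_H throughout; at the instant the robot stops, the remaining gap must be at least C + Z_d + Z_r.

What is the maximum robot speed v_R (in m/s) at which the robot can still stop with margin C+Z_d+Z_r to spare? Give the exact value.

collect terms ⇒ (1/6)·v_R² + (1/10)·v_R + (-17/480) = 0
  disc = (1/10)² − 4·(1/6)·(-17/480) = 121/3600 ; √disc = 11/60
  v_R = (−(1/10) + 11/60) / (2·(1/6)) = 1/4 m/s
check:
stop time T_s = (1/4)/3 = 0.0833 s
robot covers v_R·T_r = 0.2500·0.1000 = 0.0250 m before braking
braking distance = 0.2500²/(2·3.0000) = 0.0104 m
human over T_r+T_s: 0.0000·(0.1000+0.0833) = 0.0000 m
residual clearance needed = 0.0000+0.0800+0.1000 = 0.1800 m
sum ≈ 0.0250+0.0104+0.0000+0.1800 ≈ 0.2154 m = S ✓

v_R_max = 1/4 m/s = 0.2500 m/s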